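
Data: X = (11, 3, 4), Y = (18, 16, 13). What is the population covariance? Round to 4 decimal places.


Cov = (1/n)*sum((xi-xbar)(yi-ybar))
n = 3, xbar = 18/3 = 6, ybar = 47/3 ≈ 15.666667
sum((xi-xbar)(yi-ybar)) = 16
Cov = 16 / 3 = 16/3 ≈ 5.333333

5.3333


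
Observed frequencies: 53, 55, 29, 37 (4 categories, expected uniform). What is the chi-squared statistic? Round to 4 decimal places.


chi2 = sum((O-E)^2/E), E = total/4
total = 174, E = 174/4 = 43.5
(53 - 43.5)^2 / 43.5 = 90.25 / 43.5 = 361/174 ≈ 2.074713
(55 - 43.5)^2 / 43.5 = 132.25 / 43.5 = 529/174 ≈ 3.040230
(29 - 43.5)^2 / 43.5 = 210.25 / 43.5 = 29/6 ≈ 4.833333
(37 - 43.5)^2 / 43.5 = 42.25 / 43.5 = 169/174 ≈ 0.971264
chi2 = 950/87 ≈ 10.919540

10.9195


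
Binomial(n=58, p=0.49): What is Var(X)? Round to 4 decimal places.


Var = n*p*(1-p) = 58 * 0.49 * 0.51 = 14.4942

14.4942


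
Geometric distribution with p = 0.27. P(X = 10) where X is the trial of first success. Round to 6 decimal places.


P = (1-p)^(k-1) * p
(1-p)^(k-1) = 0.73^9 ≈ 0.05887159
P = 0.05887159 * 0.27 ≈ 0.01589533

0.015895


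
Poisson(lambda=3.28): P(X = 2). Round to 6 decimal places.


P = e^(-lam) * lam^k / k!
e^(-3.28) ≈ 0.03762826
lam^k = 3.28^2 = 10.7584
k! = 2! = 2
P = 0.03762826 * 10.7584 / 2 ≈ 0.202410

0.202410


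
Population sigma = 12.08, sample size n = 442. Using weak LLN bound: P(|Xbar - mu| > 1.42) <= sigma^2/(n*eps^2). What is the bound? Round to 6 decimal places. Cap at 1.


bound = min(1, sigma^2/(n*eps^2))
sigma^2 = 12.08^2 = 145.9264
n*eps^2 = 442 * 1.42^2 = 442 * 2.0164 = 891.2488
sigma^2/(n*eps^2) = 145.9264 / 891.2488 ≈ 0.16373251

0.163733


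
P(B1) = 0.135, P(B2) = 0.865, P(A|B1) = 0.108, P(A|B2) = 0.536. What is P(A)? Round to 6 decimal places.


P(A) = P(A|B1)*P(B1) + P(A|B2)*P(B2)
P(A|B1)*P(B1) = 0.108 * 0.135 = 0.01458
P(A|B2)*P(B2) = 0.536 * 0.865 = 0.46364
P(A) = 0.01458 + 0.46364 = 0.47822

0.478220


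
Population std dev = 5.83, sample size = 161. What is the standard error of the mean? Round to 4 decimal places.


SE = sigma / sqrt(n)
sqrt(161) ≈ 12.688578
SE = 5.83 / 12.688578 ≈ 0.459468

0.4595


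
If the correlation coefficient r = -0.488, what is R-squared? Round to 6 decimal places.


R^2 = r^2 = (-0.488)^2 = 0.238144

0.238144


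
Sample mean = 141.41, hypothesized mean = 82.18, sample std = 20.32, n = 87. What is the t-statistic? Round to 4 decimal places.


t = (xbar - mu0) / (s/sqrt(n))
xbar - mu0 = 141.41 - 82.18 = 59.23
sqrt(87) ≈ 9.32737905
s/sqrt(n) = 20.32 / 9.32737905 ≈ 2.17853267
t = 59.23 / 2.17853267 ≈ 27.188025

27.1880


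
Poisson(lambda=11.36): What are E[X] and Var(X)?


E[X] = Var(X) = lambda = 11.36

11.36, 11.36


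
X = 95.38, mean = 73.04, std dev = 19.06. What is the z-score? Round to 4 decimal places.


z = (X - mu) / sigma
X - mu = 95.38 - 73.04 = 22.34
z = 22.34 / 19.06 = 1117/953 ≈ 1.172088

1.1721


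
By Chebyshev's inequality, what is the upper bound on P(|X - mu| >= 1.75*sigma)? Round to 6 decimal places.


P <= 1/k^2
k^2 = 1.75^2 = 3.0625
1/k^2 = 1 / 3.0625 = 16/49 ≈ 0.32653061

0.326531


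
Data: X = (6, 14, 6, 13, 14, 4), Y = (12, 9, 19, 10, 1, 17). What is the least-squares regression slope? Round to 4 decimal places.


b = sum((xi-xbar)(yi-ybar)) / sum((xi-xbar)^2)
n = 6, xbar = 57/6 = 9.5, ybar = 68/6 = 34/3 ≈ 11.333333
Sxy = sum((xi-xbar)(yi-ybar)) = -122
Sxx = sum((xi-xbar)^2) = 107.5
b = Sxy / Sxx = -244/215 ≈ -1.134884

-1.1349


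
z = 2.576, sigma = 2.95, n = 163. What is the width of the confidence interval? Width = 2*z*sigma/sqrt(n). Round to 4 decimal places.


width = 2*z*sigma/sqrt(n)
2*z*sigma = 2 * 2.576 * 2.95 = 15.1984
sqrt(163) ≈ 12.767145
width = 15.1984 / 12.767145 ≈ 1.190431

1.1904


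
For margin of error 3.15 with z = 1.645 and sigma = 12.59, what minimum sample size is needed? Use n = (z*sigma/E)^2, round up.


z*sigma/E = 1.645 * 12.59 / 3.15 = 59173/9000 ≈ 6.574778
(z*sigma/E)^2 ≈ 43.227703
round up: n = 44

44


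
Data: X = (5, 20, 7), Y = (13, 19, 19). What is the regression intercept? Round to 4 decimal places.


a = ybar - b*xbar, where b = sum((xi-xbar)(yi-ybar)) / sum((xi-xbar)^2)
n = 3, xbar = 32/3 ≈ 10.666667, ybar = 51/3 = 17
Sxy = sum((xi-xbar)(yi-ybar)) = 34
Sxx = sum((xi-xbar)^2) = 398/3 ≈ 132.666667
b = Sxy / Sxx = 51/199 ≈ 0.256281
a = 17 - 0.256281 * 10.666667 = 2839/199 ≈ 14.266332

14.2663


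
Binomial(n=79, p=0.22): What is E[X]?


E[X] = n*p = 79 * 0.22 = 17.38

17.38


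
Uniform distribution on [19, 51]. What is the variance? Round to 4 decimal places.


Var = (b-a)^2 / 12
(b-a)^2 = (51 - 19)^2 = 1024
Var = 1024/12 ≈ 85.333333

85.3333


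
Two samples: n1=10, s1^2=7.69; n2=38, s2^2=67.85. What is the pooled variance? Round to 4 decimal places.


sp^2 = ((n1-1)*s1^2 + (n2-1)*s2^2)/(n1+n2-2)
(n1-1)*s1^2 = 9 * 7.69 = 69.21
(n2-1)*s2^2 = 37 * 67.85 = 2510.45
numerator = 69.21 + 2510.45 = 2579.66
n1+n2-2 = 46
sp^2 = 2579.66 / 46 = 128983/2300 ≈ 56.079565

56.0796


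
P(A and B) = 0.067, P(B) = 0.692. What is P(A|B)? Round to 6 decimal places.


P(A|B) = P(A and B) / P(B) = 0.067 / 0.692 = 67/692 ≈ 0.09682081

0.096821


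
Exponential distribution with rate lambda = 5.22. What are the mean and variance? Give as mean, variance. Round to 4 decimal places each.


mean = 1/lam, var = 1/lam^2
mean = 1 / 5.22 = 50/261 ≈ 0.191571
lam^2 = 5.22^2 = 27.2484
var = 1 / 27.2484 ≈ 0.036699

0.1916, 0.0367


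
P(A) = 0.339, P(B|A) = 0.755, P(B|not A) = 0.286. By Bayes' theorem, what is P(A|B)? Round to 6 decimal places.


P(A|B) = P(B|A)*P(A) / P(B), P(B) = P(B|A)*P(A) + P(B|not A)*P(not A)
P(B|A)*P(A) = 0.755 * 0.339 = 0.255945
P(B|not A)*P(not A) = 0.286 * 0.661 = 0.189046
P(B) = 0.255945 + 0.189046 = 0.444991
P(A|B) = 0.255945 / 0.444991 ≈ 0.57516894

0.575169


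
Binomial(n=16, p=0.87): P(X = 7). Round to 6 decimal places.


P = C(n,k) * p^k * (1-p)^(n-k)
C(16,7) = 11440
p^k = 0.87^7 ≈ 0.3772548
(1-p)^(n-k) = 0.13^9 ≈ 0.00000001060450
P = 11440 * 0.3772548 * 0.00000001060450 ≈ 0.000046

0.000046


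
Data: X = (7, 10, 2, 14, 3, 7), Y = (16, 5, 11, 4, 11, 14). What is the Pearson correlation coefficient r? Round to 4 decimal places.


r = sum((xi-xbar)(yi-ybar)) / sqrt(sum((xi-xbar)^2) * sum((yi-ybar)^2))
n = 6, xbar = 43/6 ≈ 7.166667, ybar = 61/6 ≈ 10.166667
Sxy = sum((xi-xbar)(yi-ybar)) = -397/6 ≈ -66.166667
Sxx = sum((xi-xbar)^2) = 593/6 ≈ 98.833333
Syy = sum((yi-ybar)^2) = 689/6 ≈ 114.833333
sqrt(Sxx*Syy) ≈ 106.533380
r = Sxy / sqrt(Sxx*Syy) = -66.166667 / 106.533380 ≈ -0.621089

-0.6211


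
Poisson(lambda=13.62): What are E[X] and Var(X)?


E[X] = Var(X) = lambda = 13.62

13.62, 13.62


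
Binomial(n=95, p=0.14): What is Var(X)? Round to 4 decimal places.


Var = n*p*(1-p) = 95 * 0.14 * 0.86 = 11.438

11.4380


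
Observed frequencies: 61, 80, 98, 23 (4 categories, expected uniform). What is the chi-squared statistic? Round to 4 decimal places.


chi2 = sum((O-E)^2/E), E = total/4
total = 262, E = 262/4 = 65.5
(61 - 65.5)^2 / 65.5 = 20.25 / 65.5 = 81/262 ≈ 0.309160
(80 - 65.5)^2 / 65.5 = 210.25 / 65.5 = 841/262 ≈ 3.209924
(98 - 65.5)^2 / 65.5 = 1056.25 / 65.5 = 4225/262 ≈ 16.125954
(23 - 65.5)^2 / 65.5 = 1806.25 / 65.5 = 7225/262 ≈ 27.576336
chi2 = 6186/131 ≈ 47.221374

47.2214


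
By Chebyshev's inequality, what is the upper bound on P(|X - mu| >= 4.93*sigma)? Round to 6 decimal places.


P <= 1/k^2
k^2 = 4.93^2 = 24.3049
1/k^2 = 1 / 24.3049 ≈ 0.04114397

0.041144


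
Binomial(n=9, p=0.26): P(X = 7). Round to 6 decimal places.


P = C(n,k) * p^k * (1-p)^(n-k)
C(9,7) = 36
p^k = 0.26^7 ≈ 0.00008031810
(1-p)^(n-k) = 0.74^2 = 0.5476
P = 36 * 0.00008031810 * 0.5476 ≈ 0.001583

0.001583


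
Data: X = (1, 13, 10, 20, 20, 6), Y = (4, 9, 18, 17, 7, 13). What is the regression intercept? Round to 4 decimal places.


a = ybar - b*xbar, where b = sum((xi-xbar)(yi-ybar)) / sum((xi-xbar)^2)
n = 6, xbar = 70/6 = 35/3 ≈ 11.666667, ybar = 68/6 = 34/3 ≈ 11.333333
Sxy = sum((xi-xbar)(yi-ybar)) = 197/3 ≈ 65.666667
Sxx = sum((xi-xbar)^2) = 868/3 ≈ 289.333333
b = Sxy / Sxx = 197/868 ≈ 0.226959
a = 11.333333 - 0.226959 * 11.666667 = 1077/124 ≈ 8.685484

8.6855


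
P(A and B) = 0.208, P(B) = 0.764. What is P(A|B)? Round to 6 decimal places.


P(A|B) = P(A and B) / P(B) = 0.208 / 0.764 = 52/191 ≈ 0.27225131

0.272251


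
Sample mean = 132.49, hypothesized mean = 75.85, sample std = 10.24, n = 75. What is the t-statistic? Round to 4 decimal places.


t = (xbar - mu0) / (s/sqrt(n))
xbar - mu0 = 132.49 - 75.85 = 56.64
sqrt(75) ≈ 8.66025404
s/sqrt(n) = 10.24 / 8.66025404 ≈ 1.18241335
t = 56.64 / 1.18241335 ≈ 47.902030

47.9020


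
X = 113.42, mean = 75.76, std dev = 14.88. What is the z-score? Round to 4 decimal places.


z = (X - mu) / sigma
X - mu = 113.42 - 75.76 = 37.66
z = 37.66 / 14.88 = 1883/744 ≈ 2.530914

2.5309


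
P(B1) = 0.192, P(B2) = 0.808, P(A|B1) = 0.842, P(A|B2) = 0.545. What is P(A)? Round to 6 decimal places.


P(A) = P(A|B1)*P(B1) + P(A|B2)*P(B2)
P(A|B1)*P(B1) = 0.842 * 0.192 = 0.161664
P(A|B2)*P(B2) = 0.545 * 0.808 = 0.44036
P(A) = 0.161664 + 0.44036 = 0.602024

0.602024


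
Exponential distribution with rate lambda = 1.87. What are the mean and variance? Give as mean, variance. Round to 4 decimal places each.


mean = 1/lam, var = 1/lam^2
mean = 1 / 1.87 = 100/187 ≈ 0.534759
lam^2 = 1.87^2 = 3.4969
var = 1 / 3.4969 ≈ 0.285968

0.5348, 0.2860


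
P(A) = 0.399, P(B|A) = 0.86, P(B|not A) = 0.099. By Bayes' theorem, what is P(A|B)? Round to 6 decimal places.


P(A|B) = P(B|A)*P(A) / P(B), P(B) = P(B|A)*P(A) + P(B|not A)*P(not A)
P(B|A)*P(A) = 0.86 * 0.399 = 0.34314
P(B|not A)*P(not A) = 0.099 * 0.601 = 0.059499
P(B) = 0.34314 + 0.059499 = 0.402639
P(A|B) = 0.34314 / 0.402639 ≈ 0.85222743

0.852227


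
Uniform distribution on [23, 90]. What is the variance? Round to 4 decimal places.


Var = (b-a)^2 / 12
(b-a)^2 = (90 - 23)^2 = 4489
Var = 4489/12 ≈ 374.083333

374.0833


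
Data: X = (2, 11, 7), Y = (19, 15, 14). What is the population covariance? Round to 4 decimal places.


Cov = (1/n)*sum((xi-xbar)(yi-ybar))
n = 3, xbar = 20/3 ≈ 6.666667, ybar = 48/3 = 16
sum((xi-xbar)(yi-ybar)) = -19
Cov = -19 / 3 = -19/3 ≈ -6.333333

-6.3333


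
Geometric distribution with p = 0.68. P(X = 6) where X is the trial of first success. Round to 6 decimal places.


P = (1-p)^(k-1) * p
(1-p)^(k-1) = 0.32^5 ≈ 0.003355443
P = 0.003355443 * 0.68 ≈ 0.002281701

0.002282


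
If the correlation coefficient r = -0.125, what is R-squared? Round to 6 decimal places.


R^2 = r^2 = (-0.125)^2 = 0.015625

0.015625


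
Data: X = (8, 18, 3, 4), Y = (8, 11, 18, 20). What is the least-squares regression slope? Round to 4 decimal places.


b = sum((xi-xbar)(yi-ybar)) / sum((xi-xbar)^2)
n = 4, xbar = 33/4 = 8.25, ybar = 57/4 = 14.25
Sxy = sum((xi-xbar)(yi-ybar)) = -74.25
Sxx = sum((xi-xbar)^2) = 140.75
b = Sxy / Sxx = -297/563 ≈ -0.527531

-0.5275


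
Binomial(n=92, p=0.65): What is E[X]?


E[X] = n*p = 92 * 0.65 = 59.8

59.8


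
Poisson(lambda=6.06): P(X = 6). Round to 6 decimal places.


P = e^(-lam) * lam^k / k!
e^(-6.06) ≈ 0.002334401
lam^k = 6.06^6 ≈ 49526.284146
k! = 6! = 720
P = 0.002334401 * 49526.284146 / 720 ≈ 0.160575

0.160575


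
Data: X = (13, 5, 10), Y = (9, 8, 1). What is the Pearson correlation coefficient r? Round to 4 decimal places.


r = sum((xi-xbar)(yi-ybar)) / sqrt(sum((xi-xbar)^2) * sum((yi-ybar)^2))
n = 3, xbar = 28/3 ≈ 9.333333, ybar = 18/3 = 6
Sxy = sum((xi-xbar)(yi-ybar)) = -1
Sxx = sum((xi-xbar)^2) = 98/3 ≈ 32.666667
Syy = sum((yi-ybar)^2) = 38
sqrt(Sxx*Syy) ≈ 35.232561
r = Sxy / sqrt(Sxx*Syy) = -1 / 35.232561 ≈ -0.028383

-0.0284


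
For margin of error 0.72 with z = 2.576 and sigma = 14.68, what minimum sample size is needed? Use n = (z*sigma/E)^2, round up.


z*sigma/E = 2.576 * 14.68 / 0.72 = 59087/1125 ≈ 52.521778
(z*sigma/E)^2 ≈ 2758.537141
round up: n = 2759

2759


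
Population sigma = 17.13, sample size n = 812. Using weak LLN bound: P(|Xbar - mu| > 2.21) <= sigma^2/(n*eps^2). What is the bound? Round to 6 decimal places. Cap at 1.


bound = min(1, sigma^2/(n*eps^2))
sigma^2 = 17.13^2 = 293.4369
n*eps^2 = 812 * 2.21^2 = 812 * 4.8841 = 3965.8892
sigma^2/(n*eps^2) = 293.4369 / 3965.8892 ≈ 0.07399019

0.073990


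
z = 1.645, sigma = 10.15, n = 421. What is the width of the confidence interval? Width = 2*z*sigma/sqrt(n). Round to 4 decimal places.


width = 2*z*sigma/sqrt(n)
2*z*sigma = 2 * 1.645 * 10.15 = 33.3935
sqrt(421) ≈ 20.518285
width = 33.3935 / 20.518285 ≈ 1.627500

1.6275


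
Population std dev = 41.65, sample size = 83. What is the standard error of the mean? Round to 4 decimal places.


SE = sigma / sqrt(n)
sqrt(83) ≈ 9.110434
SE = 41.65 / 9.110434 ≈ 4.571681

4.5717


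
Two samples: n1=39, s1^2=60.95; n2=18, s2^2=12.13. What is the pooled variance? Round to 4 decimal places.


sp^2 = ((n1-1)*s1^2 + (n2-1)*s2^2)/(n1+n2-2)
(n1-1)*s1^2 = 38 * 60.95 = 2316.1
(n2-1)*s2^2 = 17 * 12.13 = 206.21
numerator = 2316.1 + 206.21 = 2522.31
n1+n2-2 = 55
sp^2 = 2522.31 / 55 = 252231/5500 ≈ 45.860182

45.8602


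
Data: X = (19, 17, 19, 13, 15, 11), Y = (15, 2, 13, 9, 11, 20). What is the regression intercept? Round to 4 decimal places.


a = ybar - b*xbar, where b = sum((xi-xbar)(yi-ybar)) / sum((xi-xbar)^2)
n = 6, xbar = 94/6 = 47/3 ≈ 15.666667, ybar = 70/6 = 35/3 ≈ 11.666667
Sxy = sum((xi-xbar)(yi-ybar)) = -86/3 ≈ -28.666667
Sxx = sum((xi-xbar)^2) = 160/3 ≈ 53.333333
b = Sxy / Sxx = -0.5375
a = 11.666667 - (-0.5375) * 15.666667 = 20.0875

20.0875


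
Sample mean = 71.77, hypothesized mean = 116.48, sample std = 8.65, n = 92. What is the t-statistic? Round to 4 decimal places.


t = (xbar - mu0) / (s/sqrt(n))
xbar - mu0 = 71.77 - 116.48 = -44.71
sqrt(92) ≈ 9.59166305
s/sqrt(n) = 8.65 / 9.59166305 ≈ 0.90182484
t = -44.71 / 0.90182484 ≈ -49.577255

-49.5773


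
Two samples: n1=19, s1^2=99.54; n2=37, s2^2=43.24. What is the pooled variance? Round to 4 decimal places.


sp^2 = ((n1-1)*s1^2 + (n2-1)*s2^2)/(n1+n2-2)
(n1-1)*s1^2 = 18 * 99.54 = 1791.72
(n2-1)*s2^2 = 36 * 43.24 = 1556.64
numerator = 1791.72 + 1556.64 = 3348.36
n1+n2-2 = 54
sp^2 = 3348.36 / 54 = 9301/150 ≈ 62.006667

62.0067


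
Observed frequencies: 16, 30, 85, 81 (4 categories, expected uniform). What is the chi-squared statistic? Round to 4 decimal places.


chi2 = sum((O-E)^2/E), E = total/4
total = 212, E = 212/4 = 53
(16 - 53)^2 / 53 = 1369 / 53 = 1369/53 ≈ 25.830189
(30 - 53)^2 / 53 = 529 / 53 = 529/53 ≈ 9.981132
(85 - 53)^2 / 53 = 1024 / 53 = 1024/53 ≈ 19.320755
(81 - 53)^2 / 53 = 784 / 53 = 784/53 ≈ 14.792453
chi2 = 3706/53 ≈ 69.924528

69.9245


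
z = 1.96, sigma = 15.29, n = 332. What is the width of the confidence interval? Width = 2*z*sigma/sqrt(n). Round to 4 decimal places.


width = 2*z*sigma/sqrt(n)
2*z*sigma = 2 * 1.96 * 15.29 = 59.9368
sqrt(332) ≈ 18.220867
width = 59.9368 / 18.220867 ≈ 3.289459

3.2895


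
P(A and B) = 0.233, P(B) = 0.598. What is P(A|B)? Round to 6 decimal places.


P(A|B) = P(A and B) / P(B) = 0.233 / 0.598 = 233/598 ≈ 0.38963211

0.389632


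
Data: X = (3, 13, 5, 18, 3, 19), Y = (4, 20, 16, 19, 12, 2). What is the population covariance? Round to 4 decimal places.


Cov = (1/n)*sum((xi-xbar)(yi-ybar))
n = 6, xbar = 61/6 ≈ 10.166667, ybar = 73/6 ≈ 12.166667
sum((xi-xbar)(yi-ybar)) = 155/6 ≈ 25.833333
Cov = 25.833333 / 6 = 155/36 ≈ 4.305556

4.3056


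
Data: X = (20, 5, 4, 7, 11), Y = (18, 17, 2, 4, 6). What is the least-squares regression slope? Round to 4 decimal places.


b = sum((xi-xbar)(yi-ybar)) / sum((xi-xbar)^2)
n = 5, xbar = 47/5 = 9.4, ybar = 47/5 = 9.4
Sxy = sum((xi-xbar)(yi-ybar)) = 105.2
Sxx = sum((xi-xbar)^2) = 169.2
b = Sxy / Sxx = 263/423 ≈ 0.621749

0.6217


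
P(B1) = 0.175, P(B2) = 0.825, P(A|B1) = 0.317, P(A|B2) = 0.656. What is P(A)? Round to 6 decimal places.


P(A) = P(A|B1)*P(B1) + P(A|B2)*P(B2)
P(A|B1)*P(B1) = 0.317 * 0.175 = 0.055475
P(A|B2)*P(B2) = 0.656 * 0.825 = 0.5412
P(A) = 0.055475 + 0.5412 = 0.596675

0.596675


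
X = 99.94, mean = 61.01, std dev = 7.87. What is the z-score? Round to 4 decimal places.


z = (X - mu) / sigma
X - mu = 99.94 - 61.01 = 38.93
z = 38.93 / 7.87 = 3893/787 ≈ 4.946633

4.9466


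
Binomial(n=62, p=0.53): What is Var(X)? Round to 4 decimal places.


Var = n*p*(1-p) = 62 * 0.53 * 0.47 = 15.4442

15.4442


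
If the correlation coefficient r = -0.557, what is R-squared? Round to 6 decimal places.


R^2 = r^2 = (-0.557)^2 = 0.310249

0.310249


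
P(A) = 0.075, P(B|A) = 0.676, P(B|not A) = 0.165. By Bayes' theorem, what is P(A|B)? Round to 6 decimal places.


P(A|B) = P(B|A)*P(A) / P(B), P(B) = P(B|A)*P(A) + P(B|not A)*P(not A)
P(B|A)*P(A) = 0.676 * 0.075 = 0.0507
P(B|not A)*P(not A) = 0.165 * 0.925 = 0.152625
P(B) = 0.0507 + 0.152625 = 0.203325
P(A|B) = 0.0507 / 0.203325 = 676/2711 ≈ 0.24935448

0.249354


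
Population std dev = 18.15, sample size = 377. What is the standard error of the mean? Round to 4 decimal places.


SE = sigma / sqrt(n)
sqrt(377) ≈ 19.416488
SE = 18.15 / 19.416488 ≈ 0.934773

0.9348


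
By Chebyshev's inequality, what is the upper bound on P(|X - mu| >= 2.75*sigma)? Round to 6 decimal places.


P <= 1/k^2
k^2 = 2.75^2 = 7.5625
1/k^2 = 1 / 7.5625 = 16/121 ≈ 0.13223140

0.132231


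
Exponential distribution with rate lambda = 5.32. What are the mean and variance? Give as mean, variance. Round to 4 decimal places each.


mean = 1/lam, var = 1/lam^2
mean = 1 / 5.32 = 25/133 ≈ 0.187970
lam^2 = 5.32^2 = 28.3024
var = 1 / 28.3024 ≈ 0.035333

0.1880, 0.0353


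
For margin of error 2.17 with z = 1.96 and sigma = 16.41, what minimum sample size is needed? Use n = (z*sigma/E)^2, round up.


z*sigma/E = 1.96 * 16.41 / 2.17 = 11487/775 ≈ 14.821935
(z*sigma/E)^2 ≈ 219.689771
round up: n = 220

220


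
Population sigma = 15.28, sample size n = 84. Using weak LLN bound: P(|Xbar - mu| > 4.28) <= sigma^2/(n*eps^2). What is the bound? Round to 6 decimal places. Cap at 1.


bound = min(1, sigma^2/(n*eps^2))
sigma^2 = 15.28^2 = 233.4784
n*eps^2 = 84 * 4.28^2 = 84 * 18.3184 = 1538.7456
sigma^2/(n*eps^2) = 233.4784 / 1538.7456 ≈ 0.15173294

0.151733


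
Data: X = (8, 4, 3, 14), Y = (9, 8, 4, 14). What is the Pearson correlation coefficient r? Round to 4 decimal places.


r = sum((xi-xbar)(yi-ybar)) / sqrt(sum((xi-xbar)^2) * sum((yi-ybar)^2))
n = 4, xbar = 29/4 = 7.25, ybar = 35/4 = 8.75
Sxy = sum((xi-xbar)(yi-ybar)) = 58.25
Sxx = sum((xi-xbar)^2) = 74.75
Syy = sum((yi-ybar)^2) = 50.75
sqrt(Sxx*Syy) ≈ 61.591903
r = Sxy / sqrt(Sxx*Syy) = 58.25 / 61.591903 ≈ 0.945741

0.9457


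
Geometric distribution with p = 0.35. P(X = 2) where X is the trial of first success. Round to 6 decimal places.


P = (1-p)^(k-1) * p
(1-p)^(k-1) = 0.65^1 = 0.65
P = 0.65 * 0.35 = 0.2275

0.227500


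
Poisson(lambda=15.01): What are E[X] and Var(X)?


E[X] = Var(X) = lambda = 15.01

15.01, 15.01


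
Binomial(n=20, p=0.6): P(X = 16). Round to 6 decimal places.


P = C(n,k) * p^k * (1-p)^(n-k)
C(20,16) = 4845
p^k = 0.6^16 ≈ 0.0002821110
(1-p)^(n-k) = 0.4^4 = 0.0256
P = 4845 * 0.0002821110 * 0.0256 ≈ 0.034991

0.034991


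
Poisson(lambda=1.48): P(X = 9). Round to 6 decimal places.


P = e^(-lam) * lam^k / k!
e^(-1.48) ≈ 0.2276377
lam^k = 1.48^9 ≈ 34.068690
k! = 9! = 362880
P = 0.2276377 * 34.068690 / 362880 ≈ 0.000021

0.000021


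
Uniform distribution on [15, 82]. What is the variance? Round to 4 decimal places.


Var = (b-a)^2 / 12
(b-a)^2 = (82 - 15)^2 = 4489
Var = 4489/12 ≈ 374.083333

374.0833


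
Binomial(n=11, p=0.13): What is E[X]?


E[X] = n*p = 11 * 0.13 = 1.43

1.43


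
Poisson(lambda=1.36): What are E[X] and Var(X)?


E[X] = Var(X) = lambda = 1.36

1.36, 1.36


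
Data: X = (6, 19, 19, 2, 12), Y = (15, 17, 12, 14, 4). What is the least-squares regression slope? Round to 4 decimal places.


b = sum((xi-xbar)(yi-ybar)) / sum((xi-xbar)^2)
n = 5, xbar = 58/5 = 11.6, ybar = 62/5 = 12.4
Sxy = sum((xi-xbar)(yi-ybar)) = -2.2
Sxx = sum((xi-xbar)^2) = 233.2
b = Sxy / Sxx = -1/106 ≈ -0.009434

-0.0094


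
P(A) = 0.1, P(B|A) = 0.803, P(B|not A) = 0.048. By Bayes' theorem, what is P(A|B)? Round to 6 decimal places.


P(A|B) = P(B|A)*P(A) / P(B), P(B) = P(B|A)*P(A) + P(B|not A)*P(not A)
P(B|A)*P(A) = 0.803 * 0.1 = 0.0803
P(B|not A)*P(not A) = 0.048 * 0.9 = 0.0432
P(B) = 0.0803 + 0.0432 = 0.1235
P(A|B) = 0.0803 / 0.1235 = 803/1235 ≈ 0.65020243

0.650202


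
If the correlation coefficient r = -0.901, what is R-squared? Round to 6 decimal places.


R^2 = r^2 = (-0.901)^2 = 0.811801

0.811801


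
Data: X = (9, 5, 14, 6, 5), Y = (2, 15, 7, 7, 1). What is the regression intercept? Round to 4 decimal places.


a = ybar - b*xbar, where b = sum((xi-xbar)(yi-ybar)) / sum((xi-xbar)^2)
n = 5, xbar = 39/5 = 7.8, ybar = 32/5 = 6.4
Sxy = sum((xi-xbar)(yi-ybar)) = -11.6
Sxx = sum((xi-xbar)^2) = 58.8
b = Sxy / Sxx = -29/147 ≈ -0.197279
a = 6.4 - (-0.197279) * 7.8 = 389/49 ≈ 7.938776

7.9388


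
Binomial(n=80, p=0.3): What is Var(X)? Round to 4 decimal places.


Var = n*p*(1-p) = 80 * 0.3 * 0.7 = 16.8

16.8000


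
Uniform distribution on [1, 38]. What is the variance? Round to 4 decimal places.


Var = (b-a)^2 / 12
(b-a)^2 = (38 - 1)^2 = 1369
Var = 1369/12 ≈ 114.083333

114.0833


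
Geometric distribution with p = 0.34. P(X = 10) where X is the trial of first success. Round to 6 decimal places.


P = (1-p)^(k-1) * p
(1-p)^(k-1) = 0.66^9 ≈ 0.02376268
P = 0.02376268 * 0.34 ≈ 0.008079311

0.008079


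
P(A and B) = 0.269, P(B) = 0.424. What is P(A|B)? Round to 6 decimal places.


P(A|B) = P(A and B) / P(B) = 0.269 / 0.424 = 269/424 ≈ 0.63443396

0.634434


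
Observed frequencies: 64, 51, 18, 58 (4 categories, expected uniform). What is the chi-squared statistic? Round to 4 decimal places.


chi2 = sum((O-E)^2/E), E = total/4
total = 191, E = 191/4 = 47.75
(64 - 47.75)^2 / 47.75 = 264.0625 / 47.75 = 4225/764 ≈ 5.530105
(51 - 47.75)^2 / 47.75 = 10.5625 / 47.75 = 169/764 ≈ 0.221204
(18 - 47.75)^2 / 47.75 = 885.0625 / 47.75 = 14161/764 ≈ 18.535340
(58 - 47.75)^2 / 47.75 = 105.0625 / 47.75 = 1681/764 ≈ 2.200262
chi2 = 5059/191 ≈ 26.486911

26.4869


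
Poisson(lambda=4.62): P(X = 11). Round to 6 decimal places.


P = e^(-lam) * lam^k / k!
e^(-4.62) ≈ 0.009852796
lam^k = 4.62^11 ≈ 20467355.413944
k! = 11! = 39916800
P = 0.009852796 * 20467355.413944 / 39916800 ≈ 0.005052

0.005052


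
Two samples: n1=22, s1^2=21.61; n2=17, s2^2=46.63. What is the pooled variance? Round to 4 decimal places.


sp^2 = ((n1-1)*s1^2 + (n2-1)*s2^2)/(n1+n2-2)
(n1-1)*s1^2 = 21 * 21.61 = 453.81
(n2-1)*s2^2 = 16 * 46.63 = 746.08
numerator = 453.81 + 746.08 = 1199.89
n1+n2-2 = 37
sp^2 = 1199.89 / 37 = 119989/3700 ≈ 32.429459

32.4295


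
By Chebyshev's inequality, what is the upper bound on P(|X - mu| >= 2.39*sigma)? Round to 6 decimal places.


P <= 1/k^2
k^2 = 2.39^2 = 5.7121
1/k^2 = 1 / 5.7121 ≈ 0.17506696

0.175067


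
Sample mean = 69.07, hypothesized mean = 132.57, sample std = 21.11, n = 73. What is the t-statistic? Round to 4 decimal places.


t = (xbar - mu0) / (s/sqrt(n))
xbar - mu0 = 69.07 - 132.57 = -63.5
sqrt(73) ≈ 8.54400375
s/sqrt(n) = 21.11 / 8.54400375 ≈ 2.47073862
t = -63.5 / 2.47073862 ≈ -25.700817

-25.7008


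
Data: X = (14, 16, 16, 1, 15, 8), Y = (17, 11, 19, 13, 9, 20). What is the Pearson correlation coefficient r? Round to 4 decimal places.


r = sum((xi-xbar)(yi-ybar)) / sqrt(sum((xi-xbar)^2) * sum((yi-ybar)^2))
n = 6, xbar = 70/6 = 35/3 ≈ 11.666667, ybar = 89/6 ≈ 14.833333
Sxy = sum((xi-xbar)(yi-ybar)) = -37/3 ≈ -12.333333
Sxx = sum((xi-xbar)^2) = 544/3 ≈ 181.333333
Syy = sum((yi-ybar)^2) = 605/6 ≈ 100.833333
sqrt(Sxx*Syy) ≈ 135.219985
r = Sxy / sqrt(Sxx*Syy) = -12.333333 / 135.219985 ≈ -0.091209

-0.0912


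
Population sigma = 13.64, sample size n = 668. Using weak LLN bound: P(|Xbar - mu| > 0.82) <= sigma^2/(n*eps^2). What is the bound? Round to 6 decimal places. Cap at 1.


bound = min(1, sigma^2/(n*eps^2))
sigma^2 = 13.64^2 = 186.0496
n*eps^2 = 668 * 0.82^2 = 668 * 0.6724 = 449.1632
sigma^2/(n*eps^2) = 186.0496 / 449.1632 ≈ 0.41421381

0.414214


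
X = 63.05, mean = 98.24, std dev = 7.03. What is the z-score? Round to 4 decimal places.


z = (X - mu) / sigma
X - mu = 63.05 - 98.24 = -35.19
z = -35.19 / 7.03 = -3519/703 ≈ -5.005690

-5.0057


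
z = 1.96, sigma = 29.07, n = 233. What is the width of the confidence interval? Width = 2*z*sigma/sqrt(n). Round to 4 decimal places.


width = 2*z*sigma/sqrt(n)
2*z*sigma = 2 * 1.96 * 29.07 = 113.9544
sqrt(233) ≈ 15.264338
width = 113.9544 / 15.264338 ≈ 7.465401

7.4654


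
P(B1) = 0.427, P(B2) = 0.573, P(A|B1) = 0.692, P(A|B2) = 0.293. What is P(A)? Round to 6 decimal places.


P(A) = P(A|B1)*P(B1) + P(A|B2)*P(B2)
P(A|B1)*P(B1) = 0.692 * 0.427 = 0.295484
P(A|B2)*P(B2) = 0.293 * 0.573 = 0.167889
P(A) = 0.295484 + 0.167889 = 0.463373

0.463373


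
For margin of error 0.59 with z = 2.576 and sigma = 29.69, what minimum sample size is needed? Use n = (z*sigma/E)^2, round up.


z*sigma/E = 2.576 * 29.69 / 0.59 = 956018/7375 ≈ 129.629559
(z*sigma/E)^2 ≈ 16803.822650
round up: n = 16804

16804


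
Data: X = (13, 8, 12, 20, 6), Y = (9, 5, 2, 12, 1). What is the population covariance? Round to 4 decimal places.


Cov = (1/n)*sum((xi-xbar)(yi-ybar))
n = 5, xbar = 59/5 = 11.8, ybar = 29/5 = 5.8
sum((xi-xbar)(yi-ybar)) = 84.8
Cov = 84.8 / 5 = 16.96

16.9600


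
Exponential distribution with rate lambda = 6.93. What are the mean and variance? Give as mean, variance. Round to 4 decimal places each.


mean = 1/lam, var = 1/lam^2
mean = 1 / 6.93 = 100/693 ≈ 0.144300
lam^2 = 6.93^2 = 48.0249
var = 1 / 48.0249 ≈ 0.020823

0.1443, 0.0208


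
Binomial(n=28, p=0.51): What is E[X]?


E[X] = n*p = 28 * 0.51 = 14.28

14.28


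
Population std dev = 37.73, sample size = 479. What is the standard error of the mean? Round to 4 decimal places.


SE = sigma / sqrt(n)
sqrt(479) ≈ 21.886069
SE = 37.73 / 21.886069 ≈ 1.723928

1.7239


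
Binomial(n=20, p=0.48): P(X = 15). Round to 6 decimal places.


P = C(n,k) * p^k * (1-p)^(n-k)
C(20,15) = 15504
p^k = 0.48^15 ≈ 0.00001654316
(1-p)^(n-k) = 0.52^5 ≈ 0.03802040
P = 15504 * 0.00001654316 * 0.03802040 ≈ 0.009752

0.009752


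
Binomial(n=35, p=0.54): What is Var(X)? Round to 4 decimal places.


Var = n*p*(1-p) = 35 * 0.54 * 0.46 = 8.694

8.6940


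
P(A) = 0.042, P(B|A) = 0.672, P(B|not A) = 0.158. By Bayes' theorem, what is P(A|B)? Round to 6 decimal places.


P(A|B) = P(B|A)*P(A) / P(B), P(B) = P(B|A)*P(A) + P(B|not A)*P(not A)
P(B|A)*P(A) = 0.672 * 0.042 = 0.028224
P(B|not A)*P(not A) = 0.158 * 0.958 = 0.151364
P(B) = 0.028224 + 0.151364 = 0.179588
P(A|B) = 0.028224 / 0.179588 ≈ 0.15715972

0.157160


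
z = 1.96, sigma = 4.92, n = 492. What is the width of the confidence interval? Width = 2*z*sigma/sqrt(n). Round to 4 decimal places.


width = 2*z*sigma/sqrt(n)
2*z*sigma = 2 * 1.96 * 4.92 = 19.2864
sqrt(492) ≈ 22.181073
width = 19.2864 / 22.181073 ≈ 0.869498

0.8695


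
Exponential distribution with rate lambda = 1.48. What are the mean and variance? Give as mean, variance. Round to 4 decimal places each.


mean = 1/lam, var = 1/lam^2
mean = 1 / 1.48 = 25/37 ≈ 0.675676
lam^2 = 1.48^2 = 2.1904
var = 1 / 2.1904 = 625/1369 ≈ 0.456538

0.6757, 0.4565


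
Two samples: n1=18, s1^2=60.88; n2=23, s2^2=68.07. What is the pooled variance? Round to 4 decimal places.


sp^2 = ((n1-1)*s1^2 + (n2-1)*s2^2)/(n1+n2-2)
(n1-1)*s1^2 = 17 * 60.88 = 1034.96
(n2-1)*s2^2 = 22 * 68.07 = 1497.54
numerator = 1034.96 + 1497.54 = 2532.5
n1+n2-2 = 39
sp^2 = 2532.5 / 39 = 5065/78 ≈ 64.935897

64.9359


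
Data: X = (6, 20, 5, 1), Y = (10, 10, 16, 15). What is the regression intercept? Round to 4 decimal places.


a = ybar - b*xbar, where b = sum((xi-xbar)(yi-ybar)) / sum((xi-xbar)^2)
n = 4, xbar = 32/4 = 8, ybar = 51/4 = 12.75
Sxy = sum((xi-xbar)(yi-ybar)) = -53
Sxx = sum((xi-xbar)^2) = 206
b = Sxy / Sxx = -53/206 ≈ -0.257282
a = 12.75 - (-0.257282) * 8 = 6101/412 ≈ 14.808252

14.8083


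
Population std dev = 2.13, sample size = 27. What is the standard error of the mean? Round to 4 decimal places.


SE = sigma / sqrt(n)
sqrt(27) ≈ 5.196152
SE = 2.13 / 5.196152 ≈ 0.409919

0.4099


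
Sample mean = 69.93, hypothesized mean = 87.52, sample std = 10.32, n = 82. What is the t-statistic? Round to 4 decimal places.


t = (xbar - mu0) / (s/sqrt(n))
xbar - mu0 = 69.93 - 87.52 = -17.59
sqrt(82) ≈ 9.05538514
s/sqrt(n) = 10.32 / 9.05538514 ≈ 1.13965335
t = -17.59 / 1.13965335 ≈ -15.434518

-15.4345


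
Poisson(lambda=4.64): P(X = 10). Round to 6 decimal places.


P = e^(-lam) * lam^k / k!
e^(-4.64) ≈ 0.009657698
lam^k = 4.64^10 ≈ 4625724.949030
k! = 10! = 3628800
P = 0.009657698 * 4625724.949030 / 3628800 ≈ 0.012311

0.012311


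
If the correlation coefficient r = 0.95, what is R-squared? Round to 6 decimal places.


R^2 = r^2 = (0.95)^2 = 0.9025

0.902500


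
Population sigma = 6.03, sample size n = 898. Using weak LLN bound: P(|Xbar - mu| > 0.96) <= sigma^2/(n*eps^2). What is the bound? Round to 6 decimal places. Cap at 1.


bound = min(1, sigma^2/(n*eps^2))
sigma^2 = 6.03^2 = 36.3609
n*eps^2 = 898 * 0.96^2 = 898 * 0.9216 = 827.5968
sigma^2/(n*eps^2) = 36.3609 / 827.5968 ≈ 0.04393553

0.043936


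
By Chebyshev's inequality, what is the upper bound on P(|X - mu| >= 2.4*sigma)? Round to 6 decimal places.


P <= 1/k^2
k^2 = 2.4^2 = 5.76
1/k^2 = 1 / 5.76 = 25/144 ≈ 0.17361111

0.173611


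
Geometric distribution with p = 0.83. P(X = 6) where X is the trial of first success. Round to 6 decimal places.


P = (1-p)^(k-1) * p
(1-p)^(k-1) = 0.17^5 = 0.0001419857
P = 0.0001419857 * 0.83 ≈ 0.0001178481

0.000118


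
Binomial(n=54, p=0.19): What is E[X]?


E[X] = n*p = 54 * 0.19 = 10.26

10.26


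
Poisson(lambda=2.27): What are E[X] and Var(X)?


E[X] = Var(X) = lambda = 2.27

2.27, 2.27


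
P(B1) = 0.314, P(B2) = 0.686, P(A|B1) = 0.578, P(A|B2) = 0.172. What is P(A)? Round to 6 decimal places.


P(A) = P(A|B1)*P(B1) + P(A|B2)*P(B2)
P(A|B1)*P(B1) = 0.578 * 0.314 = 0.181492
P(A|B2)*P(B2) = 0.172 * 0.686 = 0.117992
P(A) = 0.181492 + 0.117992 = 0.299484

0.299484


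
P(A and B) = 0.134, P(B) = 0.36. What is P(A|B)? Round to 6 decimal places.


P(A|B) = P(A and B) / P(B) = 0.134 / 0.36 = 67/180 ≈ 0.37222222

0.372222


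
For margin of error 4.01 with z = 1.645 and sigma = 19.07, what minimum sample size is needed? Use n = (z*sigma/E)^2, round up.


z*sigma/E = 1.645 * 19.07 / 4.01 ≈ 7.822980
(z*sigma/E)^2 ≈ 61.199017
round up: n = 62

62


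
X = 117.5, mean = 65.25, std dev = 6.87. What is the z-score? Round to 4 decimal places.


z = (X - mu) / sigma
X - mu = 117.5 - 65.25 = 52.25
z = 52.25 / 6.87 = 5225/687 ≈ 7.605531

7.6055


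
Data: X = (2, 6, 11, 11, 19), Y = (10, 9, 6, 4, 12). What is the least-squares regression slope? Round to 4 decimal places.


b = sum((xi-xbar)(yi-ybar)) / sum((xi-xbar)^2)
n = 5, xbar = 49/5 = 9.8, ybar = 41/5 = 8.2
Sxy = sum((xi-xbar)(yi-ybar)) = 10.2
Sxx = sum((xi-xbar)^2) = 162.8
b = Sxy / Sxx = 51/814 ≈ 0.062654

0.0627


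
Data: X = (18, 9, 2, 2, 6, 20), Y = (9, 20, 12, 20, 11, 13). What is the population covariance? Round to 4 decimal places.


Cov = (1/n)*sum((xi-xbar)(yi-ybar))
n = 6, xbar = 57/6 = 9.5, ybar = 85/6 ≈ 14.166667
sum((xi-xbar)(yi-ybar)) = -75.5
Cov = -75.5 / 6 = -151/12 ≈ -12.583333

-12.5833


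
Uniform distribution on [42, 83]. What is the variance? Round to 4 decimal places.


Var = (b-a)^2 / 12
(b-a)^2 = (83 - 42)^2 = 1681
Var = 1681/12 ≈ 140.083333

140.0833


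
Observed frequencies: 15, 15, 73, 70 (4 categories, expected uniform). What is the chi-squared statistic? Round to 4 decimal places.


chi2 = sum((O-E)^2/E), E = total/4
total = 173, E = 173/4 = 43.25
(15 - 43.25)^2 / 43.25 = 798.0625 / 43.25 = 12769/692 ≈ 18.452312
(15 - 43.25)^2 / 43.25 = 798.0625 / 43.25 = 12769/692 ≈ 18.452312
(73 - 43.25)^2 / 43.25 = 885.0625 / 43.25 = 14161/692 ≈ 20.463873
(70 - 43.25)^2 / 43.25 = 715.5625 / 43.25 = 11449/692 ≈ 16.544798
chi2 = 12787/173 ≈ 73.913295

73.9133


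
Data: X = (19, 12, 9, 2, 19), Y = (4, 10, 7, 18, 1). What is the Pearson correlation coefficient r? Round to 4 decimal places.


r = sum((xi-xbar)(yi-ybar)) / sqrt(sum((xi-xbar)^2) * sum((yi-ybar)^2))
n = 5, xbar = 61/5 = 12.2, ybar = 40/5 = 8
Sxy = sum((xi-xbar)(yi-ybar)) = -174
Sxx = sum((xi-xbar)^2) = 206.8
Syy = sum((yi-ybar)^2) = 170
sqrt(Sxx*Syy) ≈ 187.499333
r = Sxy / sqrt(Sxx*Syy) = -174 / 187.499333 ≈ -0.928003

-0.9280


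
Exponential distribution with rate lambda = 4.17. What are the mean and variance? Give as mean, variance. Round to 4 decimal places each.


mean = 1/lam, var = 1/lam^2
mean = 1 / 4.17 = 100/417 ≈ 0.239808
lam^2 = 4.17^2 = 17.3889
var = 1 / 17.3889 ≈ 0.057508

0.2398, 0.0575


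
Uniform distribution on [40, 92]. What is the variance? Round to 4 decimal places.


Var = (b-a)^2 / 12
(b-a)^2 = (92 - 40)^2 = 2704
Var = 2704/12 ≈ 225.333333

225.3333


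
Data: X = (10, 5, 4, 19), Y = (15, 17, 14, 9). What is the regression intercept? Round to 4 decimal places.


a = ybar - b*xbar, where b = sum((xi-xbar)(yi-ybar)) / sum((xi-xbar)^2)
n = 4, xbar = 38/4 = 9.5, ybar = 55/4 = 13.75
Sxy = sum((xi-xbar)(yi-ybar)) = -60.5
Sxx = sum((xi-xbar)^2) = 141
b = Sxy / Sxx = -121/282 ≈ -0.429078
a = 13.75 - (-0.429078) * 9.5 = 5027/282 ≈ 17.826241

17.8262


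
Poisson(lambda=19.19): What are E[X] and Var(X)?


E[X] = Var(X) = lambda = 19.19

19.19, 19.19


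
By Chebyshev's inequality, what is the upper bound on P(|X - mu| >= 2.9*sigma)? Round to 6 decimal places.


P <= 1/k^2
k^2 = 2.9^2 = 8.41
1/k^2 = 1 / 8.41 = 100/841 ≈ 0.11890606

0.118906


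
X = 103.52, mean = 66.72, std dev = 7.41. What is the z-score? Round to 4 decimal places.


z = (X - mu) / sigma
X - mu = 103.52 - 66.72 = 36.8
z = 36.8 / 7.41 = 3680/741 ≈ 4.966262

4.9663


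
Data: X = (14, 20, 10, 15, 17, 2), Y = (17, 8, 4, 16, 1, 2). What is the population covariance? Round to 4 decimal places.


Cov = (1/n)*sum((xi-xbar)(yi-ybar))
n = 6, xbar = 78/6 = 13, ybar = 48/6 = 8
sum((xi-xbar)(yi-ybar)) = 75
Cov = 75 / 6 = 12.5

12.5000


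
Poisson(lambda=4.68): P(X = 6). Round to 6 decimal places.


P = e^(-lam) * lam^k / k!
e^(-4.68) ≈ 0.009279014
lam^k = 4.68^6 ≈ 10506.912570
k! = 6! = 720
P = 0.009279014 * 10506.912570 / 720 ≈ 0.135408

0.135408


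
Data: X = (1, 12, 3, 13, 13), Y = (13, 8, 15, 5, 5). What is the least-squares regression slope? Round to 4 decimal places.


b = sum((xi-xbar)(yi-ybar)) / sum((xi-xbar)^2)
n = 5, xbar = 42/5 = 8.4, ybar = 46/5 = 9.2
Sxy = sum((xi-xbar)(yi-ybar)) = -102.4
Sxx = sum((xi-xbar)^2) = 139.2
b = Sxy / Sxx = -64/87 ≈ -0.735632

-0.7356


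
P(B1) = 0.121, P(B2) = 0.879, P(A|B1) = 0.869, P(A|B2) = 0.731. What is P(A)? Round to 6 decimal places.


P(A) = P(A|B1)*P(B1) + P(A|B2)*P(B2)
P(A|B1)*P(B1) = 0.869 * 0.121 = 0.105149
P(A|B2)*P(B2) = 0.731 * 0.879 = 0.642549
P(A) = 0.105149 + 0.642549 = 0.747698

0.747698


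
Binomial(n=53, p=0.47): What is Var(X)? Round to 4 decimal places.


Var = n*p*(1-p) = 53 * 0.47 * 0.53 = 13.2023

13.2023


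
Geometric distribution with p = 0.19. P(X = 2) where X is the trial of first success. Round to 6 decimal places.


P = (1-p)^(k-1) * p
(1-p)^(k-1) = 0.81^1 = 0.81
P = 0.81 * 0.19 = 0.1539

0.153900


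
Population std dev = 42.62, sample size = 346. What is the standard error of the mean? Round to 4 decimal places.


SE = sigma / sqrt(n)
sqrt(346) ≈ 18.601075
SE = 42.62 / 18.601075 ≈ 2.291265

2.2913


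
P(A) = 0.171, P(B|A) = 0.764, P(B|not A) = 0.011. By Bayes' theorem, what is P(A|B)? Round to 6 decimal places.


P(A|B) = P(B|A)*P(A) / P(B), P(B) = P(B|A)*P(A) + P(B|not A)*P(not A)
P(B|A)*P(A) = 0.764 * 0.171 = 0.130644
P(B|not A)*P(not A) = 0.011 * 0.829 = 0.009119
P(B) = 0.130644 + 0.009119 = 0.139763
P(A|B) = 0.130644 / 0.139763 ≈ 0.93475383

0.934754


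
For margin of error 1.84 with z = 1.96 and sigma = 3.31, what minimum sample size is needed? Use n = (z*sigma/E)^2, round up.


z*sigma/E = 1.96 * 3.31 / 1.84 = 16219/4600 ≈ 3.525870
(z*sigma/E)^2 ≈ 12.431756
round up: n = 13

13


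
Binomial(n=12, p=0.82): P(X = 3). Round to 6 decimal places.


P = C(n,k) * p^k * (1-p)^(n-k)
C(12,3) = 220
p^k = 0.82^3 = 0.551368
(1-p)^(n-k) = 0.18^9 ≈ 0.0000001983593
P = 220 * 0.551368 * 0.0000001983593 ≈ 0.000024

0.000024


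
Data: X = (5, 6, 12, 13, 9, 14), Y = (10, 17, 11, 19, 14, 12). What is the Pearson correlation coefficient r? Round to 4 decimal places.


r = sum((xi-xbar)(yi-ybar)) / sqrt(sum((xi-xbar)^2) * sum((yi-ybar)^2))
n = 6, xbar = 59/6 ≈ 9.833333, ybar = 83/6 ≈ 13.833333
Sxy = sum((xi-xbar)(yi-ybar)) = 53/6 ≈ 8.833333
Sxx = sum((xi-xbar)^2) = 425/6 ≈ 70.833333
Syy = sum((yi-ybar)^2) = 377/6 ≈ 62.833333
sqrt(Sxx*Syy) ≈ 66.713525
r = Sxy / sqrt(Sxx*Syy) = 8.833333 / 66.713525 ≈ 0.132407

0.1324


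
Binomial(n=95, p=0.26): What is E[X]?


E[X] = n*p = 95 * 0.26 = 24.7

24.7


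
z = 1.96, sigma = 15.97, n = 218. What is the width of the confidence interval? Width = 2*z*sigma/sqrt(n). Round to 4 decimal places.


width = 2*z*sigma/sqrt(n)
2*z*sigma = 2 * 1.96 * 15.97 = 62.6024
sqrt(218) ≈ 14.764823
width = 62.6024 / 14.764823 ≈ 4.239970

4.2400


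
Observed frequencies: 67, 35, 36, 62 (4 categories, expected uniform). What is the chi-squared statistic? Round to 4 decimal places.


chi2 = sum((O-E)^2/E), E = total/4
total = 200, E = 200/4 = 50
(67 - 50)^2 / 50 = 289 / 50 = 5.78
(35 - 50)^2 / 50 = 225 / 50 = 4.5
(36 - 50)^2 / 50 = 196 / 50 = 3.92
(62 - 50)^2 / 50 = 144 / 50 = 2.88
chi2 = 17.08

17.0800


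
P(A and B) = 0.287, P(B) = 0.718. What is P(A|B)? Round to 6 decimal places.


P(A|B) = P(A and B) / P(B) = 0.287 / 0.718 = 287/718 ≈ 0.39972145

0.399721


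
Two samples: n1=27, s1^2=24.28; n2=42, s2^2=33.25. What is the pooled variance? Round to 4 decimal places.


sp^2 = ((n1-1)*s1^2 + (n2-1)*s2^2)/(n1+n2-2)
(n1-1)*s1^2 = 26 * 24.28 = 631.28
(n2-1)*s2^2 = 41 * 33.25 = 1363.25
numerator = 631.28 + 1363.25 = 1994.53
n1+n2-2 = 67
sp^2 = 1994.53 / 67 = 199453/6700 ≈ 29.769104

29.7691


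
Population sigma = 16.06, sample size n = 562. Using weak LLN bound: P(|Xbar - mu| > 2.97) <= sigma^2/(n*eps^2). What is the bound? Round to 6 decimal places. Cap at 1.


bound = min(1, sigma^2/(n*eps^2))
sigma^2 = 16.06^2 = 257.9236
n*eps^2 = 562 * 2.97^2 = 562 * 8.8209 = 4957.3458
sigma^2/(n*eps^2) = 257.9236 / 4957.3458 ≈ 0.05202857

0.052029


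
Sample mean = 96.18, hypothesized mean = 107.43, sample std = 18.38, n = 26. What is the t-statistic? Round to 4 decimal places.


t = (xbar - mu0) / (s/sqrt(n))
xbar - mu0 = 96.18 - 107.43 = -11.25
sqrt(26) ≈ 5.09901951
s/sqrt(n) = 18.38 / 5.09901951 ≈ 3.60461456
t = -11.25 / 3.60461456 ≈ -3.120999

-3.1210


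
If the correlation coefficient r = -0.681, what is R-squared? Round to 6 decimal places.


R^2 = r^2 = (-0.681)^2 = 0.463761

0.463761


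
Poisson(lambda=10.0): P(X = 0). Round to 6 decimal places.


P = e^(-lam) * lam^k / k!
e^(-10.0) ≈ 0.00004539993
lam^k = 10.0^0 = 1
k! = 0! = 1
P = 0.00004539993 * 1 / 1 ≈ 0.000045

0.000045
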